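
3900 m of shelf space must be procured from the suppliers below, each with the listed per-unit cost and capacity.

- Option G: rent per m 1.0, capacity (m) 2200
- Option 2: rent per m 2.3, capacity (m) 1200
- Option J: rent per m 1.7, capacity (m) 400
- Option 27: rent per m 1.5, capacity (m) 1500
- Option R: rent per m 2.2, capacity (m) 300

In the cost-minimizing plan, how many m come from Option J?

Fill from the cheapest supplier first.
Option G at 1.0: take all 2200 m → 1700 still needed.
Take 1500 from Option 27 at 1.5 → need 200 more.
Option J (1.7): take the remaining 200 → done.
Option R, Option 2: unused.

200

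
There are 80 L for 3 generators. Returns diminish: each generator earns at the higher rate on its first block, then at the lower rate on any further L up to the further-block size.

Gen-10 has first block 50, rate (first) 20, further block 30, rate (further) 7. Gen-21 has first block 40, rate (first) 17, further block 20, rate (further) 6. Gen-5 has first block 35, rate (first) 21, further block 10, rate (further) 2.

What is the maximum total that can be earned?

Treat each block as its own option and order by rate: Gen-5/first 21 > Gen-10/first 20 > Gen-21/first 17 > Gen-10/second 7 > Gen-21/second 6 > Gen-5/second 2.
Gen-5/first (21): +35 → 45 left.
45 remain; put them into Gen-10 first at 20.
Total = 21×35 + 20×45 = 1635.

1635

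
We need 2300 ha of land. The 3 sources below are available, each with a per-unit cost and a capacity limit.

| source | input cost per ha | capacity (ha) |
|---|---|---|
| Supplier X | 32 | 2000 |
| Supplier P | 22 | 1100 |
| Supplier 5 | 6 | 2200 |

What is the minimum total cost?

15400

Fill from the cheapest source first.
Supplier 5 at 6: take all 2200 ha → 100 still needed.
Supplier P (22): take the remaining 100 → done.
Supplier X: unused.
Cost = 2200×6 + 100×22 = 15400.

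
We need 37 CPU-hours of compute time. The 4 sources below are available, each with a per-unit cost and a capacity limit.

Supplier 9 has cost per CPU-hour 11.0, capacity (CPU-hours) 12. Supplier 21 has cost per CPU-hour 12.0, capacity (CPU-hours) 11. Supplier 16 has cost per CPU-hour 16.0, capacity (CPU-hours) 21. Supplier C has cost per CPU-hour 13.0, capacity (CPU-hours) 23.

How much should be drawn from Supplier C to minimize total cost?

14

Use sources in increasing cost order.
Supplier 9 (11.0): use full 12 — 25 CPU-hours to go.
Supplier 21 (12.0): use full 11 — 14 CPU-hours to go.
Supplier C at 13.0: take 14 of its 23 — requirement met.
Supplier 16: unused.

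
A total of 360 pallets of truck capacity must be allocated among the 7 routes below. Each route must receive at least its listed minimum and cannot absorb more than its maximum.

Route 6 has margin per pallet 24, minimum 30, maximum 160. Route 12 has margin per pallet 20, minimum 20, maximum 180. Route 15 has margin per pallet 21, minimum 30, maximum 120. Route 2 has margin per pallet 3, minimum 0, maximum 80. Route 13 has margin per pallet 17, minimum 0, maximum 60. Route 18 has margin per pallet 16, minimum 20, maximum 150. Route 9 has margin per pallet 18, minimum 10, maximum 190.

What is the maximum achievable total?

Meeting every minimum uses 30+20+30+0+0+20+10 = 110 pallets, leaving 250.
Order the routes by margin per pallet: Route 6 24 > Route 15 21 > Route 12 20 > Route 9 18 > Route 13 17 > Route 18 16 > Route 2 3.
Route 6 takes 130 more to reach its cap of 160 → 120 left.
Route 15: +90 to 120 (cap) → 30 left.
Route 12: +30 (room for 160) → 50. Pool exhausted.
Total = 24×160 + 20×50 + 21×120 + 16×20 + 18×10 = 7860.

7860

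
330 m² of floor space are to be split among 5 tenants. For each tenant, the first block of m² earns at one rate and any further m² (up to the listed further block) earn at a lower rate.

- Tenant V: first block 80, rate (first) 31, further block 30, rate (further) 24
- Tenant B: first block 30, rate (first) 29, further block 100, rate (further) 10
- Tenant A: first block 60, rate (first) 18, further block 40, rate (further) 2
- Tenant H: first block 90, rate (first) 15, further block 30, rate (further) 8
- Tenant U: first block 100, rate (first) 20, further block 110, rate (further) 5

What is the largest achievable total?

7600

Order all 10 blocks by rate: Tenant V/first 31 > Tenant B/first 29 > Tenant V/second 24 > Tenant U/first 20 > Tenant A/first 18 > Tenant H/first 15 > Tenant B/second 10 > Tenant H/second 8 > Tenant U/second 5 > Tenant A/second 2.
Fill Tenant V first block (80 at 31) → 250 left.
Fill Tenant B first block (30 at 29) → 220 left.
Tenant V/second (24): +30 → 190 left.
Tenant U first at 20: fill all 100 → 90 left.
Fill Tenant A first block (60 at 18) → 30 left.
30 remain; put them into Tenant H first at 15.
Total = 31×80 + 29×30 + 24×30 + 20×100 + 18×60 + 15×30 = 7600.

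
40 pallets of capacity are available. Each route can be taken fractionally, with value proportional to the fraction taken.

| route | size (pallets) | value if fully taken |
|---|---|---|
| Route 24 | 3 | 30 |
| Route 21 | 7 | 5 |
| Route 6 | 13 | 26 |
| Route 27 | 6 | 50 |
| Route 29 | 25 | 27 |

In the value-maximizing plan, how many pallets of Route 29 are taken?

18

Best value per unit of size first: Route 24 30/3≈10, Route 27 50/6≈8.33, Route 6 26/13≈2, Route 29 27/25≈1.08, Route 21 5/7≈0.714.
Take all of Route 24 (3 pallets, value 30) — 37 pallets left.
Route 27: take in full, 6 pallets for value 50 — 31 left.
All 13 pallets of Route 6 fit (value 26) — 18 remain.
Only 18 pallets remain; take 18/25 of Route 29 for value 27×18/25 = 19.44.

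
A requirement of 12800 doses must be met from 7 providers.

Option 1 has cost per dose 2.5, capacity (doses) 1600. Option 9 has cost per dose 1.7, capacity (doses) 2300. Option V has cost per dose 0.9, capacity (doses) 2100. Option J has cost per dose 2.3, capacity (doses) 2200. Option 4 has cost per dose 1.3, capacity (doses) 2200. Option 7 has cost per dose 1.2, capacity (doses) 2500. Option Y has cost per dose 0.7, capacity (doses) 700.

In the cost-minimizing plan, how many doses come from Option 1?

Use providers in increasing cost order.
Option Y (0.7): use full 700 ; 12100 doses to go.
Option V (0.9): use full 2100 ; 10000 doses to go.
Option 7 (1.2): use full 2500 ; 7500 doses to go.
Option 4 at 1.3: take all 2200 doses ; 5300 still needed.
Take 2300 from Option 9 at 1.7 ; need 3000 more.
Option J (2.3): use full 2200 ; 800 doses to go.
Option 1 at 2.5: take 800 of its 1600 ; requirement met.

800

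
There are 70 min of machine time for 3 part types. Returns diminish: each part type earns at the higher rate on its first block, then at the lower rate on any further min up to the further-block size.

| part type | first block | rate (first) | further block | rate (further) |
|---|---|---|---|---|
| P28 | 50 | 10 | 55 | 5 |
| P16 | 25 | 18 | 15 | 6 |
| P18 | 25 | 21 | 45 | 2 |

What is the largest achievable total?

1175

Treat each block as its own option and order by rate: P18/tier1 21 > P16/tier1 18 > P28/tier1 10 > P16/tier2 6 > P28/tier2 5 > P18/tier2 2.
Fill P18 tier1 block (25 at 21) → 45 left.
P16/tier1 (18): +25 → 20 left.
20 remain; put them into P28 tier1 at 10.
Total = 21×25 + 18×25 + 10×20 = 1175.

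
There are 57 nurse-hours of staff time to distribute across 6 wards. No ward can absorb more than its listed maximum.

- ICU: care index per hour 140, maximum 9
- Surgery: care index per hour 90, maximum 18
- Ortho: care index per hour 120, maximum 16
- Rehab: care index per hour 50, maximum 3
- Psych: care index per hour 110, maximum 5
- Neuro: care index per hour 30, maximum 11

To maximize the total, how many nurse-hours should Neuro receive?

Rank by care index per hour: ICU 140 > Ortho 120 > Psych 110 > Surgery 90 > Rehab 50 > Neuro 30.
Give ICU 9 to hit its cap of 9 → 48 left.
Give Ortho 16 to hit its cap of 16 → 32 left.
Psych: +5 to 5 (cap) → 27 left.
Surgery: +18 to 18 (cap) → 9 left.
Give Rehab 3 to hit its cap of 3 → 6 left.
Neuro: +6 (room for 11) → 6. Pool exhausted.

6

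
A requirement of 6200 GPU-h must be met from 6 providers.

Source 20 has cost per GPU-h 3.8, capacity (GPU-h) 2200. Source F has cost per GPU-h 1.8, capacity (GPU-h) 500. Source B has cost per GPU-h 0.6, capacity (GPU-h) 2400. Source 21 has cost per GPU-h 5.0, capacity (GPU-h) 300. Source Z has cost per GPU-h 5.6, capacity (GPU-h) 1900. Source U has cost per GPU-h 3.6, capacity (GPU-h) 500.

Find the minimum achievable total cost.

15680

Use providers in increasing cost order.
Take 2400 from Source B at 0.6 ; need 3800 more.
Take 500 from Source F at 1.8 ; need 3300 more.
Source U at 3.6: take all 500 GPU-h ; 2800 still needed.
Take 2200 from Source 20 at 3.8 ; need 600 more.
Take 300 from Source 21 at 5.0 ; need 300 more.
Source Z at 5.6: take 300 of its 1900 ; requirement met.
Cost = 2400×0.6 + 500×1.8 + 500×3.6 + 2200×3.8 + 300×5.0 + 300×5.6 = 15680.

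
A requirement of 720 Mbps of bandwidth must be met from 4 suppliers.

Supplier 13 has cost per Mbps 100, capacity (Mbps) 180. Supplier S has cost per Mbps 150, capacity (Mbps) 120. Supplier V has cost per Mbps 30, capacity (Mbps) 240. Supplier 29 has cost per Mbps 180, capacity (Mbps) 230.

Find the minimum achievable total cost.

75600

Cheapest first:
Take 240 from Supplier V at 30 — need 480 more.
Take 180 from Supplier 13 at 100 — need 300 more.
Take 120 from Supplier S at 150 — need 180 more.
Supplier 29 at 180: take 180 of its 230 — requirement met.
Cost = 240×30 + 180×100 + 120×150 + 180×180 = 75600.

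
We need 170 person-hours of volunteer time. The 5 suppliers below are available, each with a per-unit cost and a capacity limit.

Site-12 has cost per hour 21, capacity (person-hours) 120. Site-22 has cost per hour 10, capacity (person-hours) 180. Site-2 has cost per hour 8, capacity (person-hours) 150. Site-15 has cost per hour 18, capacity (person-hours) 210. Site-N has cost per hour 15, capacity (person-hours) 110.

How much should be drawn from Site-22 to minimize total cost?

Use suppliers in increasing cost order.
Site-2 (8): use full 150 ; 20 person-hours to go.
Site-22 (10): take the remaining 20 ; done.
Site-N, Site-15, Site-12: unused.

20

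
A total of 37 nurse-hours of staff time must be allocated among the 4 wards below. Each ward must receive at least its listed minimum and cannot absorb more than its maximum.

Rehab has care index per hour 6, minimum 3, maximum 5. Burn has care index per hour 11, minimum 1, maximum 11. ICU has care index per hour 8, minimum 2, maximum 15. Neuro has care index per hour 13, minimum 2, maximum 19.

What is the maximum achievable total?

Meeting every minimum uses 3+1+2+2 = 8 nurse-hours, leaving 29.
Order the wards by care index per hour: Neuro 13 > Burn 11 > ICU 8 > Rehab 6.
Neuro takes 17 more to reach its cap of 19 ; 12 left.
Burn takes 10 more to reach its cap of 11 ; 2 left.
ICU has room for 13 more but only 2 remain, so it gets 4.
Total = 6×3 + 11×11 + 8×4 + 13×19 = 418.

418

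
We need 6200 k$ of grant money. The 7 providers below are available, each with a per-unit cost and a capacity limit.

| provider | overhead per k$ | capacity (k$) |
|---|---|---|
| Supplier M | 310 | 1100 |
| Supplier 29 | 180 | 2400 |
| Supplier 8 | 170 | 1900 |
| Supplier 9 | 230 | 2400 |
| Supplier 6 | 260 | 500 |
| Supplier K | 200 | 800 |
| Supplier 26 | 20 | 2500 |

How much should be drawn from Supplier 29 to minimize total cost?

Cheapest first:
Take 2500 from Supplier 26 at 20 ; need 3700 more.
Take 1900 from Supplier 8 at 170 ; need 1800 more.
Supplier 29 (180): take the remaining 1800 ; done.
Supplier K, Supplier 9, Supplier 6, Supplier M: unused.

1800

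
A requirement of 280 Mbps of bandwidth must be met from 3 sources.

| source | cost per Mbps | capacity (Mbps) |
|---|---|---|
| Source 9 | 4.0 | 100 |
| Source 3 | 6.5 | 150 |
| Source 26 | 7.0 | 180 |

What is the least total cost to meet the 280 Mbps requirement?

1585

Cheapest first:
Source 9 (4.0): use full 100 ; 180 Mbps to go.
Source 3 (6.5): use full 150 ; 30 Mbps to go.
Source 26 at 7.0: take 30 of its 180 ; requirement met.
Cost = 100×4.0 + 150×6.5 + 30×7.0 = 1585.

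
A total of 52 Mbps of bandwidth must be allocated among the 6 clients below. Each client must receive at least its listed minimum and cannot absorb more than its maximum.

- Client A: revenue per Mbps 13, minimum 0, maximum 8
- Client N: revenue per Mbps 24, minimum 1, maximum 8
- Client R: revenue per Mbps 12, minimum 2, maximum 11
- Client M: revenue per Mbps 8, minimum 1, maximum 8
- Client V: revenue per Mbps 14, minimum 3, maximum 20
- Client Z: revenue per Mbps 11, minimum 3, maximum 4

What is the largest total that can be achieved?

760

Meeting every minimum uses 0+1+2+1+3+3 = 10 Mbps, leaving 42.
Order the clients by revenue per Mbps: Client N 24 > Client V 14 > Client A 13 > Client R 12 > Client Z 11 > Client M 8.
Give Client N 7 more to hit its cap of 8 → 35 left.
Client V takes 17 more to reach its cap of 20 → 18 left.
Client A: +8 to 8 (cap) → 10 left.
Client R: +9 to 11 (cap) → 1 left.
Give Client Z 1 more to hit its cap of 4 → 0 left.
Total = 13×8 + 24×8 + 12×11 + 8×1 + 14×20 + 11×4 = 760.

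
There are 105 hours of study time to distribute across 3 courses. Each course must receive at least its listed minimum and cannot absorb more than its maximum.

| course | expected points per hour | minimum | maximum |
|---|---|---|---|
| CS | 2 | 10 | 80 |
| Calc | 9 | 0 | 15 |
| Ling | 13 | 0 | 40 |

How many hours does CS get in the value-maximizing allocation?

50

Meeting every minimum uses 10+0+0 = 10 hours, leaving 95.
Highest expected points per hour first: Ling 13 > Calc 9 > CS 2.
Ling takes 40 more to reach its cap of 40 ; 55 left.
Give Calc 15 more to hit its cap of 15 ; 40 left.
CS has room for 70 more but only 40 remain, so it gets 50.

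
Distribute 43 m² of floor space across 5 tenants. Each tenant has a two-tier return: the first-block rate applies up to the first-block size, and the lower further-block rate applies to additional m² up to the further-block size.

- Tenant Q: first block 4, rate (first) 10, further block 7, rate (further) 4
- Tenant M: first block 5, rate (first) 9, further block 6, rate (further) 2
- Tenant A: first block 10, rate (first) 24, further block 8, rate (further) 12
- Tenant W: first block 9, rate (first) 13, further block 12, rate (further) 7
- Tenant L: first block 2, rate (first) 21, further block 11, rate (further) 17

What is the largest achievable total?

Treat each block as its own option and order by rate: Tenant A/T1 24 > Tenant L/T1 21 > Tenant L/T2 17 > Tenant W/T1 13 > Tenant A/T2 12 > Tenant Q/T1 10 > Tenant M/T1 9 > Tenant W/T2 7 > Tenant Q/T2 4 > Tenant M/T2 2.
Fill Tenant A T1 block (10 at 24) ; 33 left.
Tenant L/T1 (21): +2 ; 31 left.
Tenant L/T2 (17): +11 ; 20 left.
Tenant W/T1 (13): +9 ; 11 left.
Tenant A/T2 (12): +8 ; 3 left.
3 remain; put them into Tenant Q T1 at 10.
Total = 24×10 + 21×2 + 17×11 + 13×9 + 12×8 + 10×3 = 712.

712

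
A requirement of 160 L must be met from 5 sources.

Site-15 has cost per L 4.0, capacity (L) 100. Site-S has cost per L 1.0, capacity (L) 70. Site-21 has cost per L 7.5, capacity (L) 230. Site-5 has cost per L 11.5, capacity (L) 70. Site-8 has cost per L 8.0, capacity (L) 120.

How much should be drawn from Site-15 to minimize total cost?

Fill from the cheapest source first.
Take 70 from Site-S at 1.0 → need 90 more.
Take 90 from Site-15 at 4.0 to finish.
Site-21, Site-8, Site-5: unused.

90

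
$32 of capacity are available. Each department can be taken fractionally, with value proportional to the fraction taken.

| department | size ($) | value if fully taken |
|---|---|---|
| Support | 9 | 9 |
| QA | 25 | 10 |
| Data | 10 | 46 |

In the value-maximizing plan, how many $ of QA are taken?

13

Rank by value-to-size ratio: Data 46/10≈4.6, Support 9/9≈1, QA 10/25≈0.4.
Data: take in full, 10 $ for value 46 → 22 left.
Take all of Support (9 $, value 9) → 13 $ left.
Fill the last 13 $ with part of QA: 13/25 of it earns 5.2.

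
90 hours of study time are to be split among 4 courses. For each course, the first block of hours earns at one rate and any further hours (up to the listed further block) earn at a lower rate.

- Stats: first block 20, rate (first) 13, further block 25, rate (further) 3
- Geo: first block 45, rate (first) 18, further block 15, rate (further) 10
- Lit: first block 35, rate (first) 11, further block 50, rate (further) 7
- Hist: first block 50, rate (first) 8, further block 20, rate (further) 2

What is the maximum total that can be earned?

1345

Treat each block as its own option and order by rate: Geo/T1 18 > Stats/T1 13 > Lit/T1 11 > Geo/T2 10 > Hist/T1 8 > Lit/T2 7 > Stats/T2 3 > Hist/T2 2.
Geo T1 at 18: fill all 45 → 45 left.
Stats T1 at 13: fill all 20 → 25 left.
25 remain; put them into Lit T1 at 11.
Total = 18×45 + 13×20 + 11×25 = 1345.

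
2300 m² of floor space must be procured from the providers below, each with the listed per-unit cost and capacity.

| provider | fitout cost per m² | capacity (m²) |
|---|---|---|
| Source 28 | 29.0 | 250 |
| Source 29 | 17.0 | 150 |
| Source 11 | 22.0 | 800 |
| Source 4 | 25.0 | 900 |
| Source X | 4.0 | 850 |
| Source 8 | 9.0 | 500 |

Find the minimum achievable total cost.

Fill from the cheapest provider first.
Take 850 from Source X at 4.0 ; need 1450 more.
Take 500 from Source 8 at 9.0 ; need 950 more.
Source 29 (17.0): use full 150 ; 800 m² to go.
Source 11 at 22.0: take all 800 m² ; 0 still needed.
Source 4, Source 28: unused.
Cost = 850×4.0 + 500×9.0 + 150×17.0 + 800×22.0 = 28050.

28050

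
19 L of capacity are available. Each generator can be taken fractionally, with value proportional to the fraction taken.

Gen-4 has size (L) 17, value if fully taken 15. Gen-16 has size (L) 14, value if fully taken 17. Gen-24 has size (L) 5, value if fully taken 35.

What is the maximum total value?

52

Rank by value-to-size ratio: Gen-24 35/5≈7, Gen-16 17/14≈1.21, Gen-4 15/17≈0.882.
All 5 L of Gen-24 fit (value 35) — 14 remain.
Take all of Gen-16 (14 L, value 17) — 0 L left.
Total value = 52.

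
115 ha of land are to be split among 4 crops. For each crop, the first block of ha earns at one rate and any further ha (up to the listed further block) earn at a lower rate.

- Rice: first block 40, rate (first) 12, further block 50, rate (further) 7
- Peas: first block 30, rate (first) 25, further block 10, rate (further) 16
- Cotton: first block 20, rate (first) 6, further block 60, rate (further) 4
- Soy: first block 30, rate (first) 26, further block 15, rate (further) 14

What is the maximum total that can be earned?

Rank every tier by rate: Soy/T1 26 > Peas/T1 25 > Peas/T2 16 > Soy/T2 14 > Rice/T1 12 > Rice/T2 7 > Cotton/T1 6 > Cotton/T2 4.
Soy T1 at 26: fill all 30 — 85 left.
Peas T1 at 25: fill all 30 — 55 left.
Fill Peas T2 block (10 at 16) — 45 left.
Fill Soy T2 block (15 at 14) — 30 left.
30 remain; put them into Rice T1 at 12.
Total = 26×30 + 25×30 + 16×10 + 14×15 + 12×30 = 2260.

2260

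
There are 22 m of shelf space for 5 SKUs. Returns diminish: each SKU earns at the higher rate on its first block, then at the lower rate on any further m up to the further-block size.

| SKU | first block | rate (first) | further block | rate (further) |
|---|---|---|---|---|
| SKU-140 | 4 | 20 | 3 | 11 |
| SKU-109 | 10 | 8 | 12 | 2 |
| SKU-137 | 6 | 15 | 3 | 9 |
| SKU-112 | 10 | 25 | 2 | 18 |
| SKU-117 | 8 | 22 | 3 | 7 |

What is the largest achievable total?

506

Treat each block as its own option and order by rate: SKU-112/tier1 25 > SKU-117/tier1 22 > SKU-140/tier1 20 > SKU-112/tier2 18 > SKU-137/tier1 15 > SKU-140/tier2 11 > SKU-137/tier2 9 > SKU-109/tier1 8 > SKU-117/tier2 7 > SKU-109/tier2 2.
SKU-112/tier1 (25): +10 — 12 left.
SKU-117/tier1 (22): +8 — 4 left.
SKU-140 tier1 at 20: fill all 4 — 0 left.
Total = 25×10 + 22×8 + 20×4 = 506.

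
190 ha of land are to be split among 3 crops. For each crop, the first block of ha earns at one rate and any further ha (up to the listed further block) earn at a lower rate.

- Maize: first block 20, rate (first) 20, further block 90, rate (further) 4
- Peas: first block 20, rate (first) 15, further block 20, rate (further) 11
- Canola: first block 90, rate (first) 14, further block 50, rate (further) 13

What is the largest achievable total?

2720

Order all 6 blocks by rate: Maize/T1 20 > Peas/T1 15 > Canola/T1 14 > Canola/T2 13 > Peas/T2 11 > Maize/T2 4.
Fill Maize T1 block (20 at 20) → 170 left.
Peas T1 at 15: fill all 20 → 150 left.
Canola T1 at 14: fill all 90 → 60 left.
Canola/T2 (13): +50 → 10 left.
Peas/T2: +10 of 20 at 11; pool empty.
Total = 20×20 + 15×20 + 14×90 + 13×50 + 11×10 = 2720.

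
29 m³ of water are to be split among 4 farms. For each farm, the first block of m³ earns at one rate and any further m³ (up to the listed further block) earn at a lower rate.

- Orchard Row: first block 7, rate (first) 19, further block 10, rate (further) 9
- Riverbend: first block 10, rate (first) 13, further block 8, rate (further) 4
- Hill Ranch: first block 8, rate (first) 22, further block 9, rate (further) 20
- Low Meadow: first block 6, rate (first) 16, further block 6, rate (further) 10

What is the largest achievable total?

Rank every tier by rate: Hill Ranch/first 22 > Hill Ranch/second 20 > Orchard Row/first 19 > Low Meadow/first 16 > Riverbend/first 13 > Low Meadow/second 10 > Orchard Row/second 9 > Riverbend/second 4.
Hill Ranch/first (22): +8 ; 21 left.
Fill Hill Ranch second block (9 at 20) ; 12 left.
Fill Orchard Row first block (7 at 19) ; 5 left.
5 remain; put them into Low Meadow first at 16.
Total = 22×8 + 20×9 + 19×7 + 16×5 = 569.

569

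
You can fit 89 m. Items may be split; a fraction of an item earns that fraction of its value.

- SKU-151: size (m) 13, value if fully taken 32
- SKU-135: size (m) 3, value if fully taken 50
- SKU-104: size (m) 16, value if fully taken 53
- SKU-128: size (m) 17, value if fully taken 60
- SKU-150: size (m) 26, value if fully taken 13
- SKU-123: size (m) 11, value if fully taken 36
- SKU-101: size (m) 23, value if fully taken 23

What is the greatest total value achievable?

Sort by value density: SKU-135 50/3≈16.7, SKU-128 60/17≈3.53, SKU-104 53/16≈3.31, SKU-123 36/11≈3.27, SKU-151 32/13≈2.46, SKU-101 23/23≈1, SKU-150 13/26≈0.5.
Take all of SKU-135 (3 m, value 50) — 86 m left.
All 17 m of SKU-128 fit (value 60) — 69 remain.
Take all of SKU-104 (16 m, value 53) — 53 m left.
All 11 m of SKU-123 fit (value 36) — 42 remain.
All 13 m of SKU-151 fit (value 32) — 29 remain.
SKU-101: take in full, 23 m for value 23 — 6 left.
6 m left: a 6/26 share of SKU-150 gives 13×6/26 = 3.
Total value = 257.

257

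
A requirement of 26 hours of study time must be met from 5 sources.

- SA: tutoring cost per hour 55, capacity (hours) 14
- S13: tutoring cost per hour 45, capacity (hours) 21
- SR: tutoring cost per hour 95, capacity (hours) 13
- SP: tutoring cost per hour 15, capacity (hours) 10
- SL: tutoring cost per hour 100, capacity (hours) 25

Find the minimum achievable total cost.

Use sources in increasing cost order.
SP (15): use full 10 → 16 hours to go.
S13 (45): take the remaining 16 → done.
SA, SR, SL: unused.
Cost = 10×15 + 16×45 = 870.

870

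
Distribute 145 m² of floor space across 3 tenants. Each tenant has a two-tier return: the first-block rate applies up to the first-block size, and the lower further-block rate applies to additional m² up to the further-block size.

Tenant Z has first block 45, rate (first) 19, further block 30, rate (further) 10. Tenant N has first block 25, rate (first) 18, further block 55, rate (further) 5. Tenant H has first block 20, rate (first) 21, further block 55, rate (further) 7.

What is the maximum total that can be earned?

2200

Treat each block as its own option and order by rate: Tenant H/first 21 > Tenant Z/first 19 > Tenant N/first 18 > Tenant Z/second 10 > Tenant H/second 7 > Tenant N/second 5.
Tenant H first at 21: fill all 20 ; 125 left.
Tenant Z first at 19: fill all 45 ; 80 left.
Fill Tenant N first block (25 at 18) ; 55 left.
Fill Tenant Z second block (30 at 10) ; 25 left.
Tenant H second at 7: only 25 left, fill 25.
Total = 21×20 + 19×45 + 18×25 + 10×30 + 7×25 = 2200.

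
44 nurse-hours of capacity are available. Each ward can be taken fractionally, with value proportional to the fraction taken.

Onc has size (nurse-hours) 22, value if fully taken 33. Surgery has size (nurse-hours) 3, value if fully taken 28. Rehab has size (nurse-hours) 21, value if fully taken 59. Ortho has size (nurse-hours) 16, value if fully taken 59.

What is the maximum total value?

Best value per unit of size first: Surgery 28/3≈9.33, Ortho 59/16≈3.69, Rehab 59/21≈2.81, Onc 33/22≈1.5.
Surgery: take in full, 3 nurse-hours for value 28 ; 41 left.
Ortho: take in full, 16 nurse-hours for value 59 ; 25 left.
Take all of Rehab (21 nurse-hours, value 59) ; 4 nurse-hours left.
Fill the last 4 nurse-hours with part of Onc: 4/22 of it earns 6.
Total value = 152.

152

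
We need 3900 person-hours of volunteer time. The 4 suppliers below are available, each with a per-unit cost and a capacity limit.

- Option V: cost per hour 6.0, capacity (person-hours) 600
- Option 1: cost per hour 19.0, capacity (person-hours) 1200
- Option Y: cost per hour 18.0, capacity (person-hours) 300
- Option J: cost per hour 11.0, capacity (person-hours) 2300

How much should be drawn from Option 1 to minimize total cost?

700

Use suppliers in increasing cost order.
Option V at 6.0: take all 600 person-hours ; 3300 still needed.
Take 2300 from Option J at 11.0 ; need 1000 more.
Option Y at 18.0: take all 300 person-hours ; 700 still needed.
Take 700 from Option 1 at 19.0 to finish.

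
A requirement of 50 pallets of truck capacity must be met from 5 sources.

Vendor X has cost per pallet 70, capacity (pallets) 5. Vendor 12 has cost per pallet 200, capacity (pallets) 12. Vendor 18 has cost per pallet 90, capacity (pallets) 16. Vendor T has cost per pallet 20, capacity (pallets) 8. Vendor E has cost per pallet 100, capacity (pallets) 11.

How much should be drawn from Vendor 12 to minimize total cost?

10

Fill from the cheapest source first.
Vendor T (20): use full 8 → 42 pallets to go.
Vendor X (70): use full 5 → 37 pallets to go.
Vendor 18 (90): use full 16 → 21 pallets to go.
Take 11 from Vendor E at 100 → need 10 more.
Take 10 from Vendor 12 at 200 to finish.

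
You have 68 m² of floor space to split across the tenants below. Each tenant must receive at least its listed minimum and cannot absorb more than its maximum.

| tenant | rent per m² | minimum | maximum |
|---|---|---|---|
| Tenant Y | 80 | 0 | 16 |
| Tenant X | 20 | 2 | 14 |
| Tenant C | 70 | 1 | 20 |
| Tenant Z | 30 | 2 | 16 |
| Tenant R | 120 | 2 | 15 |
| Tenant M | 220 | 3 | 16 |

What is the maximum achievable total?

7890

Meeting every minimum uses 0+2+1+2+2+3 = 10 m², leaving 58.
Order the tenants by rent per m²: Tenant M 220 > Tenant R 120 > Tenant Y 80 > Tenant C 70 > Tenant Z 30 > Tenant X 20.
Tenant M: +13 to 16 (cap) — 45 left.
Tenant R takes 13 more to reach its cap of 15 — 32 left.
Give Tenant Y 16 more to hit its cap of 16 — 16 left.
Tenant C has room for 19 more but only 16 remain, so it gets 17.
Total = 80×16 + 20×2 + 70×17 + 30×2 + 120×15 + 220×16 = 7890.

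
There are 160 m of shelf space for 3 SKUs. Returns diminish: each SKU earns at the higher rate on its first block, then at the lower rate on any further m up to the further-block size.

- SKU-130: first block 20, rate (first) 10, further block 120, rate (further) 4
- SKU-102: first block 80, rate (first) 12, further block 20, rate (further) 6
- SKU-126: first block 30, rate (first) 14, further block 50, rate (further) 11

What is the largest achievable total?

Order all 6 blocks by rate: SKU-126/T1 14 > SKU-102/T1 12 > SKU-126/T2 11 > SKU-130/T1 10 > SKU-102/T2 6 > SKU-130/T2 4.
SKU-126 T1 at 14: fill all 30 → 130 left.
Fill SKU-102 T1 block (80 at 12) → 50 left.
SKU-126 T2 at 11: fill all 50 → 0 left.
Total = 14×30 + 12×80 + 11×50 = 1930.

1930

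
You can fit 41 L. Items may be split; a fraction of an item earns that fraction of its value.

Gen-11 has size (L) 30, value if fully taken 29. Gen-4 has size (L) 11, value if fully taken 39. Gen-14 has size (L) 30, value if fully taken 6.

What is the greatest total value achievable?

Sort by value density: Gen-4 39/11≈3.55, Gen-11 29/30≈0.967, Gen-14 6/30≈0.2.
All 11 L of Gen-4 fit (value 39) → 30 remain.
Gen-11: take in full, 30 L for value 29 → 0 left.
Total value = 68.

68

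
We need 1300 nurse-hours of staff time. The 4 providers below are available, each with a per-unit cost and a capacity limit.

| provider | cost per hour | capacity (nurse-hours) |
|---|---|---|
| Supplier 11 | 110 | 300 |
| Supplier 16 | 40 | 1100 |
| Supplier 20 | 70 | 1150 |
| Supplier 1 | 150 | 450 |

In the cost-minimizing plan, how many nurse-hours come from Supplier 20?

200

Fill from the cheapest provider first.
Supplier 16 (40): use full 1100 ; 200 nurse-hours to go.
Supplier 20 (70): take the remaining 200 ; done.
Supplier 11, Supplier 1: unused.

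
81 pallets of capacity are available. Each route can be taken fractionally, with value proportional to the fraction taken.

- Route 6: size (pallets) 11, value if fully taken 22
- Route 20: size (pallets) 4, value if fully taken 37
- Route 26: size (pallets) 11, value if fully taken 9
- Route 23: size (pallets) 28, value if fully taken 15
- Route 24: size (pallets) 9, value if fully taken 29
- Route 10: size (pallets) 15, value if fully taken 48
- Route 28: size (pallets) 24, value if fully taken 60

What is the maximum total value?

Best value per unit of size first: Route 20 37/4≈9.25, Route 24 29/9≈3.22, Route 10 48/15≈3.2, Route 28 60/24≈2.5, Route 6 22/11≈2, Route 26 9/11≈0.818, Route 23 15/28≈0.536.
All 4 pallets of Route 20 fit (value 37) ; 77 remain.
Take all of Route 24 (9 pallets, value 29) ; 68 pallets left.
Route 10: take in full, 15 pallets for value 48 ; 53 left.
Route 28: take in full, 24 pallets for value 60 ; 29 left.
Take all of Route 6 (11 pallets, value 22) ; 18 pallets left.
Route 26: take in full, 11 pallets for value 9 ; 7 left.
Fill the last 7 pallets with part of Route 23: 7/28 of it earns 3.75.
Total value = 208.75.

208.75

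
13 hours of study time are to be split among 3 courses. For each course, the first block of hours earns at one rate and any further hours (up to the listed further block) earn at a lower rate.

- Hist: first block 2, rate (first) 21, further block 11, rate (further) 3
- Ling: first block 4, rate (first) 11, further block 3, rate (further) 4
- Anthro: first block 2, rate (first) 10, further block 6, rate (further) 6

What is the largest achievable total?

136

Order all 6 blocks by rate: Hist/T1 21 > Ling/T1 11 > Anthro/T1 10 > Anthro/T2 6 > Ling/T2 4 > Hist/T2 3.
Hist/T1 (21): +2 — 11 left.
Fill Ling T1 block (4 at 11) — 7 left.
Anthro/T1 (10): +2 — 5 left.
5 remain; put them into Anthro T2 at 6.
Total = 21×2 + 11×4 + 10×2 + 6×5 = 136.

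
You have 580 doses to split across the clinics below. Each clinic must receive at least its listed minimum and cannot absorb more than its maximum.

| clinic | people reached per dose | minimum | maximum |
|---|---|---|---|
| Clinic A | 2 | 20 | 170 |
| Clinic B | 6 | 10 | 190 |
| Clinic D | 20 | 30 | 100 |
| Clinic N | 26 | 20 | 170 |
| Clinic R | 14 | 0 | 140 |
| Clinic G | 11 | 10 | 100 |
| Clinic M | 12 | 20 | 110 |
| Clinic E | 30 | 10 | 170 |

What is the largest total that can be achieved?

13090

Meeting every minimum uses 20+10+30+20+0+10+20+10 = 120 doses, leaving 460.
Highest people reached per dose first: Clinic E 30 > Clinic N 26 > Clinic D 20 > Clinic R 14 > Clinic M 12 > Clinic G 11 > Clinic B 6 > Clinic A 2.
Clinic E takes 160 more to reach its cap of 170 → 300 left.
Clinic N: +150 to 170 (cap) → 150 left.
Clinic D: +70 to 100 (cap) → 80 left.
Clinic R has room for 140 more but only 80 remain, so it gets 80.
Total = 2×20 + 6×10 + 20×100 + 26×170 + 14×80 + 11×10 + 12×20 + 30×170 = 13090.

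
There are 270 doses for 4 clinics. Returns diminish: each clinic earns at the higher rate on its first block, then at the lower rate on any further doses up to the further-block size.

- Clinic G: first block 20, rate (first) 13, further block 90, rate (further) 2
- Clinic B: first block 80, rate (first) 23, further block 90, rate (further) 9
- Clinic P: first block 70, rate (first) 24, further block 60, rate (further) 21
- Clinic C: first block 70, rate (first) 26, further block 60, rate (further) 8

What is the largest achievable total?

Rank every tier by rate: Clinic C/tier1 26 > Clinic P/tier1 24 > Clinic B/tier1 23 > Clinic P/tier2 21 > Clinic G/tier1 13 > Clinic B/tier2 9 > Clinic C/tier2 8 > Clinic G/tier2 2.
Clinic C tier1 at 26: fill all 70 ; 200 left.
Clinic P/tier1 (24): +70 ; 130 left.
Clinic B/tier1 (23): +80 ; 50 left.
Clinic P/tier2: +50 of 60 at 21; pool empty.
Total = 26×70 + 24×70 + 23×80 + 21×50 = 6390.

6390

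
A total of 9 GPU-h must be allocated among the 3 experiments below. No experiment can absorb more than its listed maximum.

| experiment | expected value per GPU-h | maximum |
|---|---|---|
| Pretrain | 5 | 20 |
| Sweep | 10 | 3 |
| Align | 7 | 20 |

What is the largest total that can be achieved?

Order the experiments by expected value per GPU-h: Sweep 10 > Align 7 > Pretrain 5.
Sweep: +3 to 3 (cap) — 6 left.
Align has room for 20 but only 6 remain, so it gets 6.
Total = 10×3 + 7×6 = 72.

72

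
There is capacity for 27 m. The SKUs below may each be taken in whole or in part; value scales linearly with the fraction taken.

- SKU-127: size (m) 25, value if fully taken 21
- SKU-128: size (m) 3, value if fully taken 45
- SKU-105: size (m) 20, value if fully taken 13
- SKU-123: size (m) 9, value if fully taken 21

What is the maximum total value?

Rank by value-to-size ratio: SKU-128 45/3≈15, SKU-123 21/9≈2.33, SKU-127 21/25≈0.84, SKU-105 13/20≈0.65.
All 3 m of SKU-128 fit (value 45) → 24 remain.
All 9 m of SKU-123 fit (value 21) → 15 remain.
Only 15 m remain; take 15/25 of SKU-127 for value 21×15/25 = 12.6.
Total value = 78.6.

78.6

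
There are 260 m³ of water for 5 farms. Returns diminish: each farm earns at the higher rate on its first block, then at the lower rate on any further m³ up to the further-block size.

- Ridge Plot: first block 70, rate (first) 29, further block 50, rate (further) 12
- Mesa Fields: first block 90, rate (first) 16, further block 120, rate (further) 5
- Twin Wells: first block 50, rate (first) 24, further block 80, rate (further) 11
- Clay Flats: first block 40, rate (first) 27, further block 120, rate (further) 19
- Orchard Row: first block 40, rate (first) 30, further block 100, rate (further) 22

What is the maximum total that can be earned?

6830

Treat each block as its own option and order by rate: Orchard Row/first 30 > Ridge Plot/first 29 > Clay Flats/first 27 > Twin Wells/first 24 > Orchard Row/second 22 > Clay Flats/second 19 > Mesa Fields/first 16 > Ridge Plot/second 12 > Twin Wells/second 11 > Mesa Fields/second 5.
Orchard Row first at 30: fill all 40 ; 220 left.
Ridge Plot/first (29): +70 ; 150 left.
Clay Flats first at 27: fill all 40 ; 110 left.
Twin Wells first at 24: fill all 50 ; 60 left.
60 remain; put them into Orchard Row second at 22.
Total = 30×40 + 29×70 + 27×40 + 24×50 + 22×60 = 6830.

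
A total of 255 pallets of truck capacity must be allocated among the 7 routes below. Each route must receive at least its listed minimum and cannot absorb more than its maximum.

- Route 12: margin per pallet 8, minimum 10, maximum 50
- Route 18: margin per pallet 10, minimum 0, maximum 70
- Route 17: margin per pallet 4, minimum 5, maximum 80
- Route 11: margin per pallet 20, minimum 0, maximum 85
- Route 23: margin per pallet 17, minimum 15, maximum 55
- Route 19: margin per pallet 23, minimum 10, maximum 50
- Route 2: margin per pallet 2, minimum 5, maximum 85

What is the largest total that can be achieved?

Meeting every minimum uses 10+0+5+0+15+10+5 = 45 pallets, leaving 210.
Order the routes by margin per pallet: Route 19 23 > Route 11 20 > Route 23 17 > Route 18 10 > Route 12 8 > Route 17 4 > Route 2 2.
Give Route 19 40 more to hit its cap of 50 ; 170 left.
Route 11 takes 85 more to reach its cap of 85 ; 85 left.
Route 23 takes 40 more to reach its cap of 55 ; 45 left.
Only 45 left; Route 18 takes them to reach 45.
Total = 8×10 + 10×45 + 4×5 + 20×85 + 17×55 + 23×50 + 2×5 = 4345.

4345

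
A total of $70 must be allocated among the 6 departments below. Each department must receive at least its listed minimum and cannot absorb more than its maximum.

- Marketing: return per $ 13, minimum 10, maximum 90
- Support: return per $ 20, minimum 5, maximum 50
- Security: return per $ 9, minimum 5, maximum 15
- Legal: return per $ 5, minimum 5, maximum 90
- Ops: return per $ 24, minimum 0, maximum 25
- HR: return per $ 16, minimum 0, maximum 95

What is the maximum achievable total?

1300

Meeting every minimum uses 10+5+5+5+0+0 = 25 $, leaving 45.
Highest return per $ first: Ops 24 > Support 20 > HR 16 > Marketing 13 > Security 9 > Legal 5.
Give Ops 25 more to hit its cap of 25 ; 20 left.
Support: +20 (room for 45) → 25. Pool exhausted.
Total = 13×10 + 20×25 + 9×5 + 5×5 + 24×25 = 1300.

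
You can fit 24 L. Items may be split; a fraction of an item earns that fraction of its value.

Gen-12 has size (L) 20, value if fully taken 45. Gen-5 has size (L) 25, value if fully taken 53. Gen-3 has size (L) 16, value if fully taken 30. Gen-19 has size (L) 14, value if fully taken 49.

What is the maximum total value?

71.5

Best value per unit of size first: Gen-19 49/14≈3.5, Gen-12 45/20≈2.25, Gen-5 53/25≈2.12, Gen-3 30/16≈1.88.
All 14 L of Gen-19 fit (value 49) → 10 remain.
10 L left: a 10/20 share of Gen-12 gives 45×10/20 = 22.5.
Total value = 71.5.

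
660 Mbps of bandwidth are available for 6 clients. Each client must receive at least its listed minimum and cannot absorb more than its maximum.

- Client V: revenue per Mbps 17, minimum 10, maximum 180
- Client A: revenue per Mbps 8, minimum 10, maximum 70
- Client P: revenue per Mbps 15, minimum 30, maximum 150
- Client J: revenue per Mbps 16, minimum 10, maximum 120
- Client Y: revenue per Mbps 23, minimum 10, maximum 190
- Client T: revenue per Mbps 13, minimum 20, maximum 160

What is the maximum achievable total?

11790

Meeting every minimum uses 10+10+30+10+10+20 = 90 Mbps, leaving 570.
Rank by revenue per Mbps: Client Y 23 > Client V 17 > Client J 16 > Client P 15 > Client T 13 > Client A 8.
Client Y takes 180 more to reach its cap of 190 → 390 left.
Client V takes 170 more to reach its cap of 180 → 220 left.
Client J takes 110 more to reach its cap of 120 → 110 left.
Client P has room for 120 more but only 110 remain, so it gets 140.
Total = 17×180 + 8×10 + 15×140 + 16×120 + 23×190 + 13×20 = 11790.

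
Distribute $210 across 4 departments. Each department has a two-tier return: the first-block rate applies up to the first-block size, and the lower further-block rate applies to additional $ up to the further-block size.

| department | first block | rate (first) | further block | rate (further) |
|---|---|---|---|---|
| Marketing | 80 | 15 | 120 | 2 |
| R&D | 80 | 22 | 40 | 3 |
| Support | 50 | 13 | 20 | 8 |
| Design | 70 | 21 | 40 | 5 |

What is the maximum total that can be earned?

4130

Rank every tier by rate: R&D/first 22 > Design/first 21 > Marketing/first 15 > Support/first 13 > Support/second 8 > Design/second 5 > R&D/second 3 > Marketing/second 2.
R&D/first (22): +80 ; 130 left.
Design first at 21: fill all 70 ; 60 left.
Marketing/first: +60 of 80 at 15; pool empty.
Total = 22×80 + 21×70 + 15×60 = 4130.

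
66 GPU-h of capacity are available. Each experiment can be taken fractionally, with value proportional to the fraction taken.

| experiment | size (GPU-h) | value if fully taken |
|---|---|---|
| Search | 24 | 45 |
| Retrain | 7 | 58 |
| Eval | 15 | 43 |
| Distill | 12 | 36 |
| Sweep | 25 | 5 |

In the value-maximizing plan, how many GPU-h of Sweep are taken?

Rank by value-to-size ratio: Retrain 58/7≈8.29, Distill 36/12≈3, Eval 43/15≈2.87, Search 45/24≈1.88, Sweep 5/25≈0.2.
Take all of Retrain (7 GPU-h, value 58) — 59 GPU-h left.
Take all of Distill (12 GPU-h, value 36) — 47 GPU-h left.
Eval: take in full, 15 GPU-h for value 43 — 32 left.
Search: take in full, 24 GPU-h for value 45 — 8 left.
Only 8 GPU-h remain; take 8/25 of Sweep for value 5×8/25 = 1.6.

8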